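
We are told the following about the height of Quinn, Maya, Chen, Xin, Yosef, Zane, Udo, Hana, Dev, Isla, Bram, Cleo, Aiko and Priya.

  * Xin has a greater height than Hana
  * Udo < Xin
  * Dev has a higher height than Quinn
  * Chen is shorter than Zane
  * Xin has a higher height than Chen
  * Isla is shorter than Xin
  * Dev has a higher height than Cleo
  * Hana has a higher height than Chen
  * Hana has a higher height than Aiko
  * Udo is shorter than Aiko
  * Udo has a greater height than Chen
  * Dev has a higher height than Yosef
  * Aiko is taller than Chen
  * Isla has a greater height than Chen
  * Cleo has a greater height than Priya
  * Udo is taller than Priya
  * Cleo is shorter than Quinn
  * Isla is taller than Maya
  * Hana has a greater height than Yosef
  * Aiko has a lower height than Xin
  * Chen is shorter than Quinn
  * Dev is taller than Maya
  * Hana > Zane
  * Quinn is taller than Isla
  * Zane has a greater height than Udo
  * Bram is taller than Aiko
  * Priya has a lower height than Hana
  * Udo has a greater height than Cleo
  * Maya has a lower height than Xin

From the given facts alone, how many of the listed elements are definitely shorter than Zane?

The elements the relations force below Zane are Chen, Priya, Cleo, Udo — no chain reaches any other.
That is 4.

4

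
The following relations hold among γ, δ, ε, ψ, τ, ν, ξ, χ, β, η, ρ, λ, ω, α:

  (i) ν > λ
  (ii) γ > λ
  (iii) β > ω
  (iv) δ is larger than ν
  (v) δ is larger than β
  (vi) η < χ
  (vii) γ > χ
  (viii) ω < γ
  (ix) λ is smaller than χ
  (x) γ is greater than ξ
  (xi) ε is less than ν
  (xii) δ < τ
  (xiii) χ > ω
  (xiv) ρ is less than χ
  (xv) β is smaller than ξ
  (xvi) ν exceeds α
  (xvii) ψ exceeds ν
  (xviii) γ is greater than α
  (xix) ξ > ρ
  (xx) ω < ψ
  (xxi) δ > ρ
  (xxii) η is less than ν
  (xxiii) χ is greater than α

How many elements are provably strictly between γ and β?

1

Chaining upward from β reaches: ξ, δ, τ.
Chaining downward from γ reaches: ω, λ, η, α, ρ, χ, ξ.
Strictly between β and γ are those in both lists: ξ — 1 element.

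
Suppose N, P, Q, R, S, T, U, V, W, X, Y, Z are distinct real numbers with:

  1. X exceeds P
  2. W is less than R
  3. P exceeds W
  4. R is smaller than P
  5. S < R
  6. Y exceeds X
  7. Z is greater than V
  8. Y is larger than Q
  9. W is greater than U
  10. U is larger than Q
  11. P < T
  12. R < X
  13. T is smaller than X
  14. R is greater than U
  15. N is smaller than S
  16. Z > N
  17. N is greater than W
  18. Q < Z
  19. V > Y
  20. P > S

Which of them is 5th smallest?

S

The consecutive relations fix a unique order: Q < U < W < N < S < R < P < T < X < Y < V < Z.
Counting 5 from the smallest end gives S.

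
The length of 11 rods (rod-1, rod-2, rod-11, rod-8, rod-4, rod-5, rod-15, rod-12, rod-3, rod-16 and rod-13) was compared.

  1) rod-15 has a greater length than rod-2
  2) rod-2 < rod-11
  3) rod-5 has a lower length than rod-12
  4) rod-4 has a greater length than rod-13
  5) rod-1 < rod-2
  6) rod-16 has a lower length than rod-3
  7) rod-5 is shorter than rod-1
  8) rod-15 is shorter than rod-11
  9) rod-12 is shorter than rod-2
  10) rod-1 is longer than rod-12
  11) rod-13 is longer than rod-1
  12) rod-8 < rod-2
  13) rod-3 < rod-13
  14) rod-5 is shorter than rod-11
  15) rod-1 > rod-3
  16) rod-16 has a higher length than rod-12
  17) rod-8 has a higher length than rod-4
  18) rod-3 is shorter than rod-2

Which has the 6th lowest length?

rod-13

Chaining the given pairs: rod-5 < rod-12 < rod-16 < rod-3 < rod-1 < rod-13 < rod-4 < rod-8 < rod-2 < rod-15 < rod-11.
The 6th smallest is rod-13.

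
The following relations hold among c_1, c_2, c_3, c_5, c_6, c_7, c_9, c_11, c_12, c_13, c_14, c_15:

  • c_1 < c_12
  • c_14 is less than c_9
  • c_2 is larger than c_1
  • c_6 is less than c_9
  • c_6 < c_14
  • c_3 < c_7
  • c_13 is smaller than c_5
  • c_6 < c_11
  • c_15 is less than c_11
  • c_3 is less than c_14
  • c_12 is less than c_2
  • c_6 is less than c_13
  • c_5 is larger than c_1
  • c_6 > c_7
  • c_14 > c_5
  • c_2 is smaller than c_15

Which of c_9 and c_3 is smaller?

The relevant relations are c_3 < c_7; c_7 < c_6; c_6 < c_13; c_13 < c_5; c_5 < c_14; c_14 < c_9.
Together: c_3 < c_7 < c_6 < c_13 < c_5 < c_14 < c_9.
So c_3 < c_9; c_3 is the smaller of the two.

c_3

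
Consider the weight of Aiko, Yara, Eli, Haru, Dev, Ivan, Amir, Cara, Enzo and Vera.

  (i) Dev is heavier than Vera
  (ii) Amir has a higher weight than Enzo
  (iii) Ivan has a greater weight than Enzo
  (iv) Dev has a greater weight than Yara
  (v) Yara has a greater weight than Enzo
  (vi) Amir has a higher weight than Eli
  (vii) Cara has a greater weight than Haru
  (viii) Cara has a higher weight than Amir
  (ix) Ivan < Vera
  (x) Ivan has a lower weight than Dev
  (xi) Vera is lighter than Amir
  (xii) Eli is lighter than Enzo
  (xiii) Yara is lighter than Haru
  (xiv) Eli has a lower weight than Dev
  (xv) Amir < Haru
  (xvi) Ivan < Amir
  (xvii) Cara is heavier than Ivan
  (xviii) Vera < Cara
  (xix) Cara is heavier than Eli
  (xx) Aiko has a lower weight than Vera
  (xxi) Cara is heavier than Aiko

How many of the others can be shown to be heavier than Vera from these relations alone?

4

The elements the relations force above Vera are Amir, Haru, Cara, Dev — no chain reaches any other.
That is 4.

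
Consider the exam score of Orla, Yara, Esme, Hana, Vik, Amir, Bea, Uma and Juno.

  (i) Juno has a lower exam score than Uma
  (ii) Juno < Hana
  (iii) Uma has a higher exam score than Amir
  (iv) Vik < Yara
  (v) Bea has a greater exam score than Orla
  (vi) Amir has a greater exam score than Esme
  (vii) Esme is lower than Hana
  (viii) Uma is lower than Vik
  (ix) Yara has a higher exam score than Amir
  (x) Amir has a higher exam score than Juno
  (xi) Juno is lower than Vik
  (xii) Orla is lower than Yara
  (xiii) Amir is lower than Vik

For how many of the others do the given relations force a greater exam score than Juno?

5

From Juno the given relations immediately reach Amir, Uma, Vik, Hana.
From those, Yara — 5 in total.
Nothing else is reachable above Juno; 5 in all.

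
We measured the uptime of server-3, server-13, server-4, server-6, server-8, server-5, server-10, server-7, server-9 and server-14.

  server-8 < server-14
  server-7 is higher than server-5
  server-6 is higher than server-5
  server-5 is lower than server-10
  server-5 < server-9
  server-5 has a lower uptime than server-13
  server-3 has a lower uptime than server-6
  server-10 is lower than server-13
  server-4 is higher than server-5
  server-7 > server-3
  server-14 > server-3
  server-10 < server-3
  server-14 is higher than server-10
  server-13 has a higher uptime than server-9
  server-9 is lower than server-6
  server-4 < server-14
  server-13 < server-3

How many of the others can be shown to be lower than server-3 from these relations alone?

The elements the relations force below server-3 are server-5, server-10, server-9, server-13 — no chain reaches any other.
That is 4.

4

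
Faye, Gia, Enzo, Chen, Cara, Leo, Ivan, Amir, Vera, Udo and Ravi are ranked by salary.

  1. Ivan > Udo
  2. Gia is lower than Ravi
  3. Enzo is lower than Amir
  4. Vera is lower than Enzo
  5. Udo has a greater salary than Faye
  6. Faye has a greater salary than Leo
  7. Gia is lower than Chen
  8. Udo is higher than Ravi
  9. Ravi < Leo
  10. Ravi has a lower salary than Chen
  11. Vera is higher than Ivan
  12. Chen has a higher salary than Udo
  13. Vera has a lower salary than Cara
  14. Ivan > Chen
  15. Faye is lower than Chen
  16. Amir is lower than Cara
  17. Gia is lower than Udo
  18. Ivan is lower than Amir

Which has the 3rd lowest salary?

The consecutive relations fix a unique order: Gia < Ravi < Leo < Faye < Udo < Chen < Ivan < Vera < Enzo < Amir < Cara.
The 3rd smallest is Leo.

Leo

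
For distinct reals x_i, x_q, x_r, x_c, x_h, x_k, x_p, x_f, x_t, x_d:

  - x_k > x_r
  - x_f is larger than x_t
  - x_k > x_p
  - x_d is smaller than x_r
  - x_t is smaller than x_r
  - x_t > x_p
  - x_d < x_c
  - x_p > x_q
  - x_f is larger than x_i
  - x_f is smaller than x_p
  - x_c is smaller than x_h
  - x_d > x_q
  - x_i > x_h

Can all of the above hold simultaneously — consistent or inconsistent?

inconsistent

We have x_t < x_f stated directly, yet also x_f < x_p < x_t by chaining the others — so x_f < x_t. Contradiction.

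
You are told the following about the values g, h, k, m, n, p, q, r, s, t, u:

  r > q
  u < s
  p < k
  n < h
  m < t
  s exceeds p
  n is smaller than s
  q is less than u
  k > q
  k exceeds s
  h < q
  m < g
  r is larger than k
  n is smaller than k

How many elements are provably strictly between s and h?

Chaining upward from h reaches: q, u, k, r.
Chaining downward from s reaches: n, q, p, u.
Strictly between h and s are those in both lists: q, u — 2 elements.

2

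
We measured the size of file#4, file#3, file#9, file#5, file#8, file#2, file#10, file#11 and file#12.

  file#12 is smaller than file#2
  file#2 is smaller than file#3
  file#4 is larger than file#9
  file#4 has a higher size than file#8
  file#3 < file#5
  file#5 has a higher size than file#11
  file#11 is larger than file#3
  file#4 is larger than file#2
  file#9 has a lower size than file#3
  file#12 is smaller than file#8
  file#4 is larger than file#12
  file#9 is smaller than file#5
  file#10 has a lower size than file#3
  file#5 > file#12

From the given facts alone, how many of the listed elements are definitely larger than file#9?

4

From file#9 the given relations immediately reach file#3, file#4, file#5.
From those, file#11 — 4 in total.
Nothing else is reachable above file#9; 4 in all.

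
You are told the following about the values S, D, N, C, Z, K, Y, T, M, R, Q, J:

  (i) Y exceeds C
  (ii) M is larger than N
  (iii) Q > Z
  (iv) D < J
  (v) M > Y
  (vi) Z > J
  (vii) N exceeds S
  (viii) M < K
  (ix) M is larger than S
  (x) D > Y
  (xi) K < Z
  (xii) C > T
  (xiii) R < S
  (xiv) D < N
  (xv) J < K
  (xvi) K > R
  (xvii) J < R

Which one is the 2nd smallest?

C

Chaining the given pairs: T < C < Y < D < J < R < S < N < M < K < Z < Q.
The 2nd smallest is C.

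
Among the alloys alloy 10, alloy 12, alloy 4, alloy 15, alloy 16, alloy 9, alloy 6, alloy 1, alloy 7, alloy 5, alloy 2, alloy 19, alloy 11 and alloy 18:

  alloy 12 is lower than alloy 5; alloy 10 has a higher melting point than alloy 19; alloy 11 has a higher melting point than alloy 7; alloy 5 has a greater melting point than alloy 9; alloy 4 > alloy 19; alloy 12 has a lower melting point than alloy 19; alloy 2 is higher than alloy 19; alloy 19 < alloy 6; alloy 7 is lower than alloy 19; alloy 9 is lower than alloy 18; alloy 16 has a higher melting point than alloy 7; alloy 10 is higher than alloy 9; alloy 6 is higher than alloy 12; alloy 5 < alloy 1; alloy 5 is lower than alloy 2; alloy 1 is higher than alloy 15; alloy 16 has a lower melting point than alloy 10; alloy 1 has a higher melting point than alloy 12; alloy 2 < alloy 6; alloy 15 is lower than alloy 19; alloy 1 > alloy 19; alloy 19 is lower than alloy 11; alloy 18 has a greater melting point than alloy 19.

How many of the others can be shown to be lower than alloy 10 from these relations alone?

6

From alloy 10 the given relations immediately reach alloy 9, alloy 19, alloy 16.
From those, alloy 15, alloy 12, alloy 7 — 6 in total.
No other element is forced below alloy 10 by the given relations, so the count is 6.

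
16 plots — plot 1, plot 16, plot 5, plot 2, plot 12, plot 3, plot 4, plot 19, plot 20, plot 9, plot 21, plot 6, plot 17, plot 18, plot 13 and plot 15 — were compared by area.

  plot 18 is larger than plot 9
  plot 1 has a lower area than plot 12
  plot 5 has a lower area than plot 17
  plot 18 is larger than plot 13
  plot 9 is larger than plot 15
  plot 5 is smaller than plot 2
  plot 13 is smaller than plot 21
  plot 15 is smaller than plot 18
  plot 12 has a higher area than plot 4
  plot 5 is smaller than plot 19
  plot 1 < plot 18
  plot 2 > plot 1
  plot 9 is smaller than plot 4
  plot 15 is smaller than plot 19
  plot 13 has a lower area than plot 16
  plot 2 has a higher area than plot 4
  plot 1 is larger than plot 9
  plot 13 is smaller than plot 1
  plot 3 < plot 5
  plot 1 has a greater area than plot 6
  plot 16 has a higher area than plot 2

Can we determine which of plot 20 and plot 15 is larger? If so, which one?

Following every chain through plot 15: above plot 15 we get plot 9, plot 1, plot 4, plot 18, plot 12, plot 19, plot 2, plot 16.
plot 20 is not reached, and no chain runs the other way from plot 20 to plot 15.
So the given relations leave the order of plot 15 and plot 20 undetermined.

undetermined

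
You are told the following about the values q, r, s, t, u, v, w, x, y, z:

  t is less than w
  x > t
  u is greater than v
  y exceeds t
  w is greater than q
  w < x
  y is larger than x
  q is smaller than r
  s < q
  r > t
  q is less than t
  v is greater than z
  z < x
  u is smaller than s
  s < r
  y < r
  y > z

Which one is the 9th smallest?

Chaining the given pairs: z < v < u < s < q < t < w < x < y < r.
Counting 9 from the smallest end gives y.

y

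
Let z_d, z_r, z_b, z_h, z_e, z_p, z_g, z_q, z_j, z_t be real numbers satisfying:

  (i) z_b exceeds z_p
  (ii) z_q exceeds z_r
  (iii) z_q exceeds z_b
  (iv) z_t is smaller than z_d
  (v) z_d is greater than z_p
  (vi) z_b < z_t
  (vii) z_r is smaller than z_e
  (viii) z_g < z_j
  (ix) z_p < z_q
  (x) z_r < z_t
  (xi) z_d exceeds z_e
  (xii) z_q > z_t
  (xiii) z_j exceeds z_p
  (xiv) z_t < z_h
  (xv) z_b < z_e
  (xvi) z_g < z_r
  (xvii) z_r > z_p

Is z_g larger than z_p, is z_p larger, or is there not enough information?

undetermined

Following every chain through z_p: above z_p we get z_j, z_r, z_b, z_t, z_h, z_q, z_e, z_d.
z_g is not reached, and no chain runs the other way from z_g to z_p.
So the given relations leave the order of z_p and z_g undetermined.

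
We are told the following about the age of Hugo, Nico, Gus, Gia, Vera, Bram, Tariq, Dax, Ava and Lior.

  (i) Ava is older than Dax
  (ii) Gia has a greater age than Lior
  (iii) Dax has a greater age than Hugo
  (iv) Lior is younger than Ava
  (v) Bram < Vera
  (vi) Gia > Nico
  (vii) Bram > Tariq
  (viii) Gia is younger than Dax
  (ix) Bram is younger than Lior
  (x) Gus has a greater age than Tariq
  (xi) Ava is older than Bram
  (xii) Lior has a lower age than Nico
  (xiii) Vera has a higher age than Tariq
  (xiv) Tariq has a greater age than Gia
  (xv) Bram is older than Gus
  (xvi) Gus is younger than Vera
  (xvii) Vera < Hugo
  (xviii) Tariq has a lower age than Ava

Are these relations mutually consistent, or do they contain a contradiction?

We have Bram < Lior stated directly, yet also Lior < Nico < Gia < Tariq < Gus < Bram by chaining the others — so Lior < Bram. Contradiction.

inconsistent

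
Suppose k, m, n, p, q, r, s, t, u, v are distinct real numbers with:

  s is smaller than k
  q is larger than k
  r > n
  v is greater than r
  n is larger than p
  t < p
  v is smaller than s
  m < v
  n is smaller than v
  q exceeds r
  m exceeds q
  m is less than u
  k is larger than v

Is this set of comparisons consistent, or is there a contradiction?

inconsistent

We have m < v stated directly, yet also v < s < k < q < m by chaining the others — so v < m. Contradiction.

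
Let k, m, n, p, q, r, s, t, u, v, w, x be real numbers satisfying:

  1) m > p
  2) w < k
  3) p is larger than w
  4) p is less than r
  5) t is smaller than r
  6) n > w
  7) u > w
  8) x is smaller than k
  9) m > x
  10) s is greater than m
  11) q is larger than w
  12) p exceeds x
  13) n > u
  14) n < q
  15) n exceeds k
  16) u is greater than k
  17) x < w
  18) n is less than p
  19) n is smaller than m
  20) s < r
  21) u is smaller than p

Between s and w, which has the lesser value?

w

w < k and k < u give w < u.
With u < n: w < k < u < n.
With n < p: w < k < u < n < p.
With p < m: w < k < u < n < p < m.
With m < s: w < k < u < n < p < m < s.
So w < s; w is the smaller of the two.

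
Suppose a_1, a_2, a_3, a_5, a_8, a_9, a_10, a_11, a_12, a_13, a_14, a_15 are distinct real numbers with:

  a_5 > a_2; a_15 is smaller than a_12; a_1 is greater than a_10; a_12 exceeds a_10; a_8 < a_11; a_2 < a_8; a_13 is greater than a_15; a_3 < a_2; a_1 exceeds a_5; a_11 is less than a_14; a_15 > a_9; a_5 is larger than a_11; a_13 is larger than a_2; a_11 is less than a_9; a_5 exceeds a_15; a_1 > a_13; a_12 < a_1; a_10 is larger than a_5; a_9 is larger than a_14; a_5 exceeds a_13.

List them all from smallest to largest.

Each adjacent pair is fixed by a given relation: a_3 < a_2; a_2 < a_8; a_8 < a_11; a_11 < a_14; a_14 < a_9; a_9 < a_15; a_15 < a_13; a_13 < a_5; a_5 < a_10; a_10 < a_12; a_12 < a_1. Chaining them end to end gives the full order.

a_3 < a_2 < a_8 < a_11 < a_14 < a_9 < a_15 < a_13 < a_5 < a_10 < a_12 < a_1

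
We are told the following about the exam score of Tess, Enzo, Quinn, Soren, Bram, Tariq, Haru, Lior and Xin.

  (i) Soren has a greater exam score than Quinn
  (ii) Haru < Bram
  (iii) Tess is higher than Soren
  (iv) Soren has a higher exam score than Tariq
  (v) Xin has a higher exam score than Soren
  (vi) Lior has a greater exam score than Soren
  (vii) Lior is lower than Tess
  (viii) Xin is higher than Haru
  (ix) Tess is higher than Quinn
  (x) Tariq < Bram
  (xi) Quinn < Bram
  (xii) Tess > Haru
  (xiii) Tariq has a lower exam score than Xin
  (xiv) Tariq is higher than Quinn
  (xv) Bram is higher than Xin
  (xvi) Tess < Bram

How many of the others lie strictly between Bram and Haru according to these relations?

Chaining upward from Haru reaches: Xin, Tess.
Chaining downward from Bram reaches: Quinn, Tariq, Soren, Xin, Lior, Tess.
Strictly between Haru and Bram are those in both lists: Xin, Tess — 2 elements.

2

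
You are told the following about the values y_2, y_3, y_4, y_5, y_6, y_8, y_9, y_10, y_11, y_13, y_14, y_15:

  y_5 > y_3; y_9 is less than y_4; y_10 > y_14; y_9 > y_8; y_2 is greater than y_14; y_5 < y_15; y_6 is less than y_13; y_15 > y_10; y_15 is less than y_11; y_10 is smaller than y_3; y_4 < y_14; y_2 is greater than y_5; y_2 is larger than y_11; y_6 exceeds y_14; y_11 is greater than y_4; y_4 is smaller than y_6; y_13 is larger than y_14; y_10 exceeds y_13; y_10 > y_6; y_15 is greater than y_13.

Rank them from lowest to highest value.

Each adjacent pair is fixed by a given relation: y_8 < y_9; y_9 < y_4; y_4 < y_14; y_14 < y_6; y_6 < y_13; y_13 < y_10; y_10 < y_3; y_3 < y_5; y_5 < y_15; y_15 < y_11; y_11 < y_2. Chaining them end to end gives the full order.

y_8 < y_9 < y_4 < y_14 < y_6 < y_13 < y_10 < y_3 < y_5 < y_15 < y_11 < y_2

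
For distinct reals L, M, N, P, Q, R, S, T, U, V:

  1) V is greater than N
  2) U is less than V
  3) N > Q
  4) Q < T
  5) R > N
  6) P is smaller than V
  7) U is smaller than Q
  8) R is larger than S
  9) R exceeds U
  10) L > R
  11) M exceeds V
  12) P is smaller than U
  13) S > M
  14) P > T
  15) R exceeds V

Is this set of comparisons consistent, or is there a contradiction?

inconsistent

Chaining the given relations yields T < P < U < Q, so T < Q. But one relation states Q < T. These cannot both hold.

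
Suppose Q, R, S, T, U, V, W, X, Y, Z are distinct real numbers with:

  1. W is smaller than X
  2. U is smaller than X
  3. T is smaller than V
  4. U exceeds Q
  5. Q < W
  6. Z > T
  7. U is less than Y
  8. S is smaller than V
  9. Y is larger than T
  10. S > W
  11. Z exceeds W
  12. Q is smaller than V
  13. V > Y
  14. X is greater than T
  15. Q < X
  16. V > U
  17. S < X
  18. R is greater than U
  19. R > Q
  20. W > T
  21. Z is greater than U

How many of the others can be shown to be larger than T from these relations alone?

The elements the relations force above T are W, S, Y, V, X, Z — no chain reaches any other.
That is 6.

6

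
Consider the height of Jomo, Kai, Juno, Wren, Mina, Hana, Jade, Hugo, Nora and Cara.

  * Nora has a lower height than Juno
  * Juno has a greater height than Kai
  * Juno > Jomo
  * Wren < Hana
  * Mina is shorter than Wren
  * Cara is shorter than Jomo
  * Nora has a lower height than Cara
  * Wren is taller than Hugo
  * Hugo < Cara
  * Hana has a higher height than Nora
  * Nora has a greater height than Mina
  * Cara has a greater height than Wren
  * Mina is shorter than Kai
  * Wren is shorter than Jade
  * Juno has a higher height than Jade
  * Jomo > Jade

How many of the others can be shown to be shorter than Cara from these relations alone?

From Cara the given relations immediately reach Hugo, Nora, Wren.
From those, Mina — 4 in total.
Nothing else is reachable below Cara; 4 in all.

4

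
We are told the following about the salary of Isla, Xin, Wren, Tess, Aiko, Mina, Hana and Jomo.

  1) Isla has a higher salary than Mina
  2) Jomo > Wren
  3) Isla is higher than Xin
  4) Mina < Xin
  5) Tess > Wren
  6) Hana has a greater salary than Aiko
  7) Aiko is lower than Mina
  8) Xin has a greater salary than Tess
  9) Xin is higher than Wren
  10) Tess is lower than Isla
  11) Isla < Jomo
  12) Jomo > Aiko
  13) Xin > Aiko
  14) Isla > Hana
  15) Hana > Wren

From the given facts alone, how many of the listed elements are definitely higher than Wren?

5

The elements the relations force above Wren are Tess, Xin, Hana, Isla, Jomo — no chain reaches any other.
That is 5.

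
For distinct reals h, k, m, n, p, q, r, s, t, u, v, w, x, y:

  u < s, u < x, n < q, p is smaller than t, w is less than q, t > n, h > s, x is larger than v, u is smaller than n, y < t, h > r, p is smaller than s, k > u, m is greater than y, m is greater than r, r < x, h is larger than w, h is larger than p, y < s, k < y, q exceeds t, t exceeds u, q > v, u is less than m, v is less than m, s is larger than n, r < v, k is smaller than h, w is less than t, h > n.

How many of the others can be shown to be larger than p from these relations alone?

4

Directly above p: s, h, t.
One step further: q (4 so far).
Nothing else is reachable above p; 4 in all.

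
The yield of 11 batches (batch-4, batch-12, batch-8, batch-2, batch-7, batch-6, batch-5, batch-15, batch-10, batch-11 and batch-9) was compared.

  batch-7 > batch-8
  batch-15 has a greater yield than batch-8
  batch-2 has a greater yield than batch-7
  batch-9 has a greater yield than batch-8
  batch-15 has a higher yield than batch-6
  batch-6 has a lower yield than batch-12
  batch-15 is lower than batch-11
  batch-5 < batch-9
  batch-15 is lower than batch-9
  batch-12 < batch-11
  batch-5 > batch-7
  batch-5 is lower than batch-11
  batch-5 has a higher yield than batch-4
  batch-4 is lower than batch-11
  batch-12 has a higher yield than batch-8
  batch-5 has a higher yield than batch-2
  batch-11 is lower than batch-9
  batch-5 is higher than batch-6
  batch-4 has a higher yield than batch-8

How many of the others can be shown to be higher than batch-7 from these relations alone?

The elements the relations force above batch-7 are batch-2, batch-5, batch-11, batch-9 — no chain reaches any other.
That is 4.

4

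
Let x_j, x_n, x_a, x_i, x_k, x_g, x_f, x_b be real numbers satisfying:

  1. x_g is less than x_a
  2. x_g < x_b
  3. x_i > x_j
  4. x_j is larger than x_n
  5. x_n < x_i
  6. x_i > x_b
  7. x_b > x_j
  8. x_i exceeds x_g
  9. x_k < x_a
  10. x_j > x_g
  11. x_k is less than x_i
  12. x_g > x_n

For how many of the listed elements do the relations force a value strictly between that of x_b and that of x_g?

The relations place x_g below x_b. An element lies strictly between them when it is forced above x_g and also forced below x_b.
Above x_g: {x_j, x_i, x_a}. Below x_b: {x_n, x_j}.
Intersection: {x_j} — 1.

1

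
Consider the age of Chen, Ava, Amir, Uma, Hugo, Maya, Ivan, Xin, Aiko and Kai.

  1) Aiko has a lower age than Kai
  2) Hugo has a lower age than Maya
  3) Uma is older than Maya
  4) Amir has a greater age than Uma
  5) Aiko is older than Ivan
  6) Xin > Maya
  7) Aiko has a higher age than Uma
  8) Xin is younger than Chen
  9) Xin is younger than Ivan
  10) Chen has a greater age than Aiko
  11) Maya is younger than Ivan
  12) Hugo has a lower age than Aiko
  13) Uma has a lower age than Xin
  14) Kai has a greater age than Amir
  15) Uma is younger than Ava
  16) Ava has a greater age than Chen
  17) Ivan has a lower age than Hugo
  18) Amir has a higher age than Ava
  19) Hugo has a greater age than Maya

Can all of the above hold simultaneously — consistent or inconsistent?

inconsistent

Chaining the given relations yields Maya < Uma < Xin < Ivan < Hugo, so Maya < Hugo. But one relation states Hugo < Maya. These cannot both hold.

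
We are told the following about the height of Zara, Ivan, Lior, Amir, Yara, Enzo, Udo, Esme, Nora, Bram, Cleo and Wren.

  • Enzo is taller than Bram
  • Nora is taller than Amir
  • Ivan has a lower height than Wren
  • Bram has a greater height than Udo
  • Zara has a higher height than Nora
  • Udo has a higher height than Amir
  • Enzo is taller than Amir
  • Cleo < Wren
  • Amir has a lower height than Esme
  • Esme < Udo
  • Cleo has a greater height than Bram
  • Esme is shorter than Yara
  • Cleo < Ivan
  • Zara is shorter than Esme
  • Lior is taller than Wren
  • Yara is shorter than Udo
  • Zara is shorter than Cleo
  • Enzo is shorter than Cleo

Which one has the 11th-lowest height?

Chaining the given pairs: Amir < Nora < Zara < Esme < Yara < Udo < Bram < Enzo < Cleo < Ivan < Wren < Lior.
The 11th smallest is Wren.

Wren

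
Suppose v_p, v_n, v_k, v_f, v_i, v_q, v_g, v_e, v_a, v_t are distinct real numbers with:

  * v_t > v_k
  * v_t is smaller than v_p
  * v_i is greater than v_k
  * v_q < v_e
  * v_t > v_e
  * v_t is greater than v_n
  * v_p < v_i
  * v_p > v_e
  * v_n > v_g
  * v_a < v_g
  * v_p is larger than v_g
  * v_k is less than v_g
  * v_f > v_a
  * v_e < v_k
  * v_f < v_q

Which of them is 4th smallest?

The consecutive relations fix a unique order: v_a < v_f < v_q < v_e < v_k < v_g < v_n < v_t < v_p < v_i.
Counting 4 from the smallest end gives v_e.

v_e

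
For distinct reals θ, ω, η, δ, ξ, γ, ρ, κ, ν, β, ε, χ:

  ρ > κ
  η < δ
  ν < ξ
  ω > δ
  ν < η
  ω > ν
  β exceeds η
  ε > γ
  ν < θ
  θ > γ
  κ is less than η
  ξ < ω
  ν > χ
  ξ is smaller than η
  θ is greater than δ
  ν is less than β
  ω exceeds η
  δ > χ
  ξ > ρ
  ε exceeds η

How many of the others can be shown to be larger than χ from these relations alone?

8

Directly above χ: ν, δ.
One step further: ξ, η, β, ω, θ (7 so far).
One step further: ε (8 so far).
No other element is forced above χ by the given relations, so the count is 8.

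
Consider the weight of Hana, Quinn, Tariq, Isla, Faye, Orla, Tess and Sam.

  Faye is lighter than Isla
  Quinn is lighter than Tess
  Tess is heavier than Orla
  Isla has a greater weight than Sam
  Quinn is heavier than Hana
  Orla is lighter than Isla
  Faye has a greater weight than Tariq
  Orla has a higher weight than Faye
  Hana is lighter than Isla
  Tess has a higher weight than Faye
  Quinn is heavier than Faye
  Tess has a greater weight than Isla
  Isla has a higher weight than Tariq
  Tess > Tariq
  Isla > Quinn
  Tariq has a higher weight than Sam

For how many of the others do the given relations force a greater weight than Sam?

6

The elements the relations force above Sam are Tariq, Faye, Orla, Quinn, Isla, Tess — no chain reaches any other.
That is 6.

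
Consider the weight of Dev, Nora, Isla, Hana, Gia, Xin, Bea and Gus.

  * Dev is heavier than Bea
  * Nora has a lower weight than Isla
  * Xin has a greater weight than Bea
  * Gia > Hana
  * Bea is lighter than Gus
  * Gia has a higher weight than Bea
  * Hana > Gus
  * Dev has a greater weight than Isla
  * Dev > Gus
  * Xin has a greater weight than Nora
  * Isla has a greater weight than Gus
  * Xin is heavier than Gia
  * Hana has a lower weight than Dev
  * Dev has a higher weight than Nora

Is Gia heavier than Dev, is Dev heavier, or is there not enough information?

undetermined

Following every chain through Gia: above Gia we get Xin; below Gia we get Bea, Gus, Hana.
Dev is not reached, and no chain runs the other way from Dev to Gia.
So the given relations leave the order of Gia and Dev undetermined.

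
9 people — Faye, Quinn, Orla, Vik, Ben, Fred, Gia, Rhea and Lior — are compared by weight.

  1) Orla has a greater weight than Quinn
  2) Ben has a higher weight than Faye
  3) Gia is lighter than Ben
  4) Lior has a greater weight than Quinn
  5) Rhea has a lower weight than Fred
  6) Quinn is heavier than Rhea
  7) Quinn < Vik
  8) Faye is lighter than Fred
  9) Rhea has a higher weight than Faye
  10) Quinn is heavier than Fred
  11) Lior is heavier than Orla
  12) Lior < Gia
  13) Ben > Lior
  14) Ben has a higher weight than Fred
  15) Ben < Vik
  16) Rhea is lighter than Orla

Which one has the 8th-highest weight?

Rhea

Piecing the relations together gives one ordering: Faye < Rhea < Fred < Quinn < Orla < Lior < Gia < Ben < Vik.
The 8th largest is Rhea.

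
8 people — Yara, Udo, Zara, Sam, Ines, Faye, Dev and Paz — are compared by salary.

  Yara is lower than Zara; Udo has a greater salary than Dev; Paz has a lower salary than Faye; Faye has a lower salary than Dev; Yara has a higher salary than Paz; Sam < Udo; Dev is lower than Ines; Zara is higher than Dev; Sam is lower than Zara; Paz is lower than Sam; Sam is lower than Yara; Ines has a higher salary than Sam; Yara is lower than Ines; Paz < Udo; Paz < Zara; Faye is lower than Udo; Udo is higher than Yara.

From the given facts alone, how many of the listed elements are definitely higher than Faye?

4

Directly above Faye: Dev, Udo.
One step further: Ines, Zara (4 so far).
Nothing else is reachable above Faye; 4 in all.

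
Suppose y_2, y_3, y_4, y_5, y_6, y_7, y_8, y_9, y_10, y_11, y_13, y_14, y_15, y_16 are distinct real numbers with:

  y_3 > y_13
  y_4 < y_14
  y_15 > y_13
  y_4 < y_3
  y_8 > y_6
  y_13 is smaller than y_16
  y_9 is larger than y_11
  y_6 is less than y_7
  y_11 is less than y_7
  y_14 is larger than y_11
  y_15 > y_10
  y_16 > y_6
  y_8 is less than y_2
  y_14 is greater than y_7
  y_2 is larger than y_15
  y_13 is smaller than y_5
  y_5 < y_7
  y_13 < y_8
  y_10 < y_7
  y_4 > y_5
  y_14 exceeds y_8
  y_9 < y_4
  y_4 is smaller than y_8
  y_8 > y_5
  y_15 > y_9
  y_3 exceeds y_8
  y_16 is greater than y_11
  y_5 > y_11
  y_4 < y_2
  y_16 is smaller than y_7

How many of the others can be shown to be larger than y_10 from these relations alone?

Directly above y_10: y_15, y_7.
One step further: y_2, y_14 (4 so far).
No other element is forced above y_10 by the given relations, so the count is 4.

4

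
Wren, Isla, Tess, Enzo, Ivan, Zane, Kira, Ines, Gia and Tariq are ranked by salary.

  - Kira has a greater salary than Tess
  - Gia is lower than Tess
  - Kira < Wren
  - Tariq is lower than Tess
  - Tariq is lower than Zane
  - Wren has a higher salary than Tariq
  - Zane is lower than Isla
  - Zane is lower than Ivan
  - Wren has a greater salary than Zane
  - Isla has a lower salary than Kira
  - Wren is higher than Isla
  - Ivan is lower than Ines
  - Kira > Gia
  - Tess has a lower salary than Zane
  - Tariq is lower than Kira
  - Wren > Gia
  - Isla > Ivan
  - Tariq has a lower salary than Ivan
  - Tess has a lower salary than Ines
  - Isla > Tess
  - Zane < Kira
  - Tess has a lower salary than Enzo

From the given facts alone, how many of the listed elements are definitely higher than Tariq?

8

Directly above Tariq: Tess, Zane, Ivan, Kira, Wren.
One step further: Isla, Enzo, Ines (8 so far).
Nothing else is reachable above Tariq; 8 in all.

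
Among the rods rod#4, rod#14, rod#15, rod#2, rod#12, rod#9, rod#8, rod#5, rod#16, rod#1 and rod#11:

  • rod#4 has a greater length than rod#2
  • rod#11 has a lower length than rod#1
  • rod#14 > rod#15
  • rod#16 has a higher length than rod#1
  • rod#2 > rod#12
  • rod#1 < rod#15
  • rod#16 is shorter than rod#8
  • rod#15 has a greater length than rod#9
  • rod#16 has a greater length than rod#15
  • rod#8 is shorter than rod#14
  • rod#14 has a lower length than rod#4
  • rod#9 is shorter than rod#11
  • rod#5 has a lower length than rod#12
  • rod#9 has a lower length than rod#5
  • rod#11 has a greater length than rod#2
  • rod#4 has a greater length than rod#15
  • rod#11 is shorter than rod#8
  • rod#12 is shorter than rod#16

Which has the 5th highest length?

rod#15

The consecutive relations fix a unique order: rod#9 < rod#5 < rod#12 < rod#2 < rod#11 < rod#1 < rod#15 < rod#16 < rod#8 < rod#14 < rod#4.
The 5th largest is rod#15.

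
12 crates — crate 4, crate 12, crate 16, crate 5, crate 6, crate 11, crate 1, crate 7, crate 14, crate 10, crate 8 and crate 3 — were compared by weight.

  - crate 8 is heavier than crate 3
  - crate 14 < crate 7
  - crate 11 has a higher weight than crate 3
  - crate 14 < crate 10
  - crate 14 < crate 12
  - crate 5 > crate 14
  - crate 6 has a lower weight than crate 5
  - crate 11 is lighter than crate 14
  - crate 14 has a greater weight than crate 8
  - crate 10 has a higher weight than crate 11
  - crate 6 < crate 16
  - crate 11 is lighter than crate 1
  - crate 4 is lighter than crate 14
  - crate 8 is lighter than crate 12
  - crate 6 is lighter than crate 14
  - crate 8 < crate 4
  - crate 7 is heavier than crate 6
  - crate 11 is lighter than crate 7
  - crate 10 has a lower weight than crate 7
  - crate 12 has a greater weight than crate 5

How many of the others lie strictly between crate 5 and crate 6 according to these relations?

The relations place crate 6 below crate 5. An element lies strictly between them when it is forced above crate 6 and also forced below crate 5.
Above crate 6: {crate 14, crate 10, crate 12, crate 16, crate 7}. Below crate 5: {crate 3, crate 8, crate 4, crate 11, crate 14}.
Intersection: {crate 14} — 1.

1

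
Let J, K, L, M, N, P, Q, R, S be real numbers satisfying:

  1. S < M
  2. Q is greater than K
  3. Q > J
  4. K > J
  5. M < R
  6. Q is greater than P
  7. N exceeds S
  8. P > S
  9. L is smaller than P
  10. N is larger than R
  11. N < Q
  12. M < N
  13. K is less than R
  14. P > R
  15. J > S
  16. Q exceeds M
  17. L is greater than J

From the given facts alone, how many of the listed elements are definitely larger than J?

From J the given relations immediately reach L, K, Q.
From those, R, P — 5 in total.
From those, N — 6 in total.
Nothing else is reachable above J; 6 in all.

6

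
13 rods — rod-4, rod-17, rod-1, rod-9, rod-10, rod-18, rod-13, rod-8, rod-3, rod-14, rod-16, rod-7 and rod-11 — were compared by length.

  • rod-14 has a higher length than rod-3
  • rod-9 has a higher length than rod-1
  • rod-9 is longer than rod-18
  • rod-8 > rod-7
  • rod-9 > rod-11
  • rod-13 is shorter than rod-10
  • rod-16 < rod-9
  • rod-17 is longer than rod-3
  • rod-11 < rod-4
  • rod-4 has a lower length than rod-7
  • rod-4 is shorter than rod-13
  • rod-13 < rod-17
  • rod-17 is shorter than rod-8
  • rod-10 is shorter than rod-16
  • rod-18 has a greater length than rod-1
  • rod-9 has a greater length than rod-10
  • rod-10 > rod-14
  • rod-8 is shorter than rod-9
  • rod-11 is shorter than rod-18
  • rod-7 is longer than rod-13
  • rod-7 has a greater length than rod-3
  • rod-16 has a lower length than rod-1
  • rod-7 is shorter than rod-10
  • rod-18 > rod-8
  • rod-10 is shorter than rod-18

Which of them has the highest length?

rod-9

Chaining downward from rod-9: directly below it, rod-11, rod-10, rod-16, rod-8, rod-1, rod-18; then rod-13, rod-7, rod-14, rod-17; then rod-4, rod-3.
That covers every other element, and nothing is given above rod-9, so rod-9 is the highest length.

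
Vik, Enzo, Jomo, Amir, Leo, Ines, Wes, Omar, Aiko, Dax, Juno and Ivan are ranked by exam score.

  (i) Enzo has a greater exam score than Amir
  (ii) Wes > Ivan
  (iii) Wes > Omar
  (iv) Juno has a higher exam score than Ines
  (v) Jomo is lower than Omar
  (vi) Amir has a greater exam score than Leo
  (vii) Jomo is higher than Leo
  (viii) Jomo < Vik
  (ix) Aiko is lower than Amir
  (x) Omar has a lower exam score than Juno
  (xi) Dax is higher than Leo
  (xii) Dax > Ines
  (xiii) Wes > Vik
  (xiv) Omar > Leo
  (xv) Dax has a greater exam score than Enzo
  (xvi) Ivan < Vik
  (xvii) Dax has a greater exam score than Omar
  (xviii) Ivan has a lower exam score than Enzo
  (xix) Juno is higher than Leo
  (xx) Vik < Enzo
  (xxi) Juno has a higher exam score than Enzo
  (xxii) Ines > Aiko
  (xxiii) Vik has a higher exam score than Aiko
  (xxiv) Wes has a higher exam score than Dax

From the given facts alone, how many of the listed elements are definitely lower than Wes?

From Wes the given relations immediately reach Ivan, Vik, Omar, Dax.
From those, Leo, Jomo, Aiko, Enzo, Ines — 9 in total.
From those, Amir — 10 in total.
No other element is forced below Wes by the given relations, so the count is 10.

10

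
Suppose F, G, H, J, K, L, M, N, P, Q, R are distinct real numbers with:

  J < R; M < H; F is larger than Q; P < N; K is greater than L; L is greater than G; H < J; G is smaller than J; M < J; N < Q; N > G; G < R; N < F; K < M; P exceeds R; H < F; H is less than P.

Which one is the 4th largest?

P

Chaining the given pairs: G < L < K < M < H < J < R < P < N < Q < F.
The 4th largest is P.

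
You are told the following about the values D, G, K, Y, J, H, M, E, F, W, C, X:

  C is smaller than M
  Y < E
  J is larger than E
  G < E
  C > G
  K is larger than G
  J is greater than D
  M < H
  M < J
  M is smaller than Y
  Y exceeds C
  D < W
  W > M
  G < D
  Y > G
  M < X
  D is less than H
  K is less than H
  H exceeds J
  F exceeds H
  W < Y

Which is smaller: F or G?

The relevant relations are G < C; C < M; M < W; W < Y; Y < E; E < J; J < H; H < F.
Chaining these gives G < C < M < W < Y < E < J < H < F.
So G < F; G is the smaller of the two.

G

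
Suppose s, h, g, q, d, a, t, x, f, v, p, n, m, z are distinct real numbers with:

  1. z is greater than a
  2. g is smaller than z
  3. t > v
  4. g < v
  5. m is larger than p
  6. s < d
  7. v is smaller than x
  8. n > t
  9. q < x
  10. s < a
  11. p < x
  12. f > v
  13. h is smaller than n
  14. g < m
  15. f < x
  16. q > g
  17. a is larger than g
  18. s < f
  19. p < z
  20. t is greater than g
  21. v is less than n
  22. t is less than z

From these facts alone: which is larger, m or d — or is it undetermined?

undetermined

Following every chain through m: below m we get p, g.
d is not reached, and no chain runs the other way from d to m.
So the given relations leave the order of m and d undetermined.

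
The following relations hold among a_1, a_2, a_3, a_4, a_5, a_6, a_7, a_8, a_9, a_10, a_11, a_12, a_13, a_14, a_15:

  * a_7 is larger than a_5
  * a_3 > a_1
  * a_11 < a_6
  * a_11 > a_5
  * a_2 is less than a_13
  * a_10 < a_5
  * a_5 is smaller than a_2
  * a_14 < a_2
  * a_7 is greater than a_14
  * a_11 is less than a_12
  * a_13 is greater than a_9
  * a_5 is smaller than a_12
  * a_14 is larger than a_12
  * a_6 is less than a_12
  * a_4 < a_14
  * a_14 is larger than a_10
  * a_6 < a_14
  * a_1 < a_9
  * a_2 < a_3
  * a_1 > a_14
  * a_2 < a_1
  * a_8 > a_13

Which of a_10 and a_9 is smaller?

a_10

a_10 < a_5 < a_11 < a_6 < a_12 < a_14 < a_2 < a_1 < a_9, by transitivity through a_5, a_11, a_6, a_12, a_14, a_2, a_1.
So a_10 < a_9; a_10 is the smaller of the two.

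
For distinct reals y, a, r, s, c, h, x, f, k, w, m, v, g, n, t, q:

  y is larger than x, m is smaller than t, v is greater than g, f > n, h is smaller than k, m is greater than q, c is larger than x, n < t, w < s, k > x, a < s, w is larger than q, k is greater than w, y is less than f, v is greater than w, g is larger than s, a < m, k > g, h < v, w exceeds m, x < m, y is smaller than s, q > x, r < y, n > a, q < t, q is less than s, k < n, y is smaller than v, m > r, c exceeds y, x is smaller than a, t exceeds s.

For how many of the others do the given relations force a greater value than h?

From h the given relations immediately reach k, v.
From those, n — 3 in total.
From those, t, f — 5 in total.
No other element is forced above h by the given relations, so the count is 5.

5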